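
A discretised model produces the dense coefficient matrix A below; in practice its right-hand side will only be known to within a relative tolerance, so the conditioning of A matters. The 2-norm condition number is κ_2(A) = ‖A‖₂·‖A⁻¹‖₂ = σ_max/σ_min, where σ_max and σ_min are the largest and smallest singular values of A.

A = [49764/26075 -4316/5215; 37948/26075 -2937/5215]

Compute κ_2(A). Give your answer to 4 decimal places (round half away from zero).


form AᵀA = [156660256/27196225 -13049388/5439245; -13049388/5439245 1090153/1087849] with trace 183914081/27196225 and determinant 456976/27196225
λ_max, λ_min = (183914081/27196225 ± √33774677101612161/739634654250625)/2 = 169/25, 2704/1087849
κ = σ_max/σ_min = (13/5)/(52/1043) = 52.1500

52.1500


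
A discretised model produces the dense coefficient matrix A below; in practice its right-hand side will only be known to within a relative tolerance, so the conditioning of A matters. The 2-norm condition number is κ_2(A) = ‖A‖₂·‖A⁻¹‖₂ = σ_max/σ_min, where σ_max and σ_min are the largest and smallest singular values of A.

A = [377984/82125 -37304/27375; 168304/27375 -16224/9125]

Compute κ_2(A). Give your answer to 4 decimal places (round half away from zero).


form AᵀA = [3182464256/53956125 -309403136/17985375; -309403136/17985375 30084416/5995125] with trace 27625792/431649 and determinant 16384/431649
solving λ² − 27625792/431649·λ + 16384/431649 = 0 gives λ = 64, 256/431649
so κ_2 = √(64 / (256/431649)) = 328.5000

328.5000


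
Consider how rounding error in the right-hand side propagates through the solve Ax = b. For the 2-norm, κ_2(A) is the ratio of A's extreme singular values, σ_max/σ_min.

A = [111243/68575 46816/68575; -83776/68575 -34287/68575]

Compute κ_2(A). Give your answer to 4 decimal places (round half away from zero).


211.0000

M = AᵀA = [775736929/188101225 12928608/7524049; 12928608/7524049 134693449/188101225]. tr(M)=5387162/1113025, det(M)=14641/27825625
λ_max, λ_min = (5387162/1113025 ± √1160756283456/49552986025)/2 = 121/25, 121/1113025
so κ_2 = √((121/25) / (121/1113025)) = 211.0000


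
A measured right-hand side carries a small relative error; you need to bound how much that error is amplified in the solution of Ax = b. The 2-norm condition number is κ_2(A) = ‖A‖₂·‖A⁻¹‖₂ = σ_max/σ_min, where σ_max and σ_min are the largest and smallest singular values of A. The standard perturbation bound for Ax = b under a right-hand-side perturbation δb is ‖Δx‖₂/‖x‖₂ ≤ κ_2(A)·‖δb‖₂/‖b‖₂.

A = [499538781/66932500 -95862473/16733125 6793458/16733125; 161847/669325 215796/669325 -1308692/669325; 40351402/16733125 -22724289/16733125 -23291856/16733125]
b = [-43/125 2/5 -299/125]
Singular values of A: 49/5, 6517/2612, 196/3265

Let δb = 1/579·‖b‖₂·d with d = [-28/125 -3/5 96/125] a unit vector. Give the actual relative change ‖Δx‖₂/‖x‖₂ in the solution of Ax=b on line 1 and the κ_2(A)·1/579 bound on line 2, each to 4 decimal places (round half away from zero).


from the listed singular values, σ₁ = 49/5, σ_n = 196/3265
κ_2(A) = (49/5) / (196/3265) = 163.2500
bound on ‖Δx‖/‖x‖: κ·ε = 163.2500·1/579 = 0.2820
solve Ax = b  →  x = [-19.6367 -26.0121 -6.9223]
2-norm of b is 2.4495; of x, 33.3189
δb = ε·‖b‖·d = [-0.0009 -0.0025 0.0032]; solving A·Δx = δb gives ‖Δx‖ = 0.0705
realised ‖Δx‖/‖x‖ = 0.0021
tightness: 0.0021 against a bound of 0.2820 (unrounded ratio ≈ 0.0075)

0.0021
0.2820


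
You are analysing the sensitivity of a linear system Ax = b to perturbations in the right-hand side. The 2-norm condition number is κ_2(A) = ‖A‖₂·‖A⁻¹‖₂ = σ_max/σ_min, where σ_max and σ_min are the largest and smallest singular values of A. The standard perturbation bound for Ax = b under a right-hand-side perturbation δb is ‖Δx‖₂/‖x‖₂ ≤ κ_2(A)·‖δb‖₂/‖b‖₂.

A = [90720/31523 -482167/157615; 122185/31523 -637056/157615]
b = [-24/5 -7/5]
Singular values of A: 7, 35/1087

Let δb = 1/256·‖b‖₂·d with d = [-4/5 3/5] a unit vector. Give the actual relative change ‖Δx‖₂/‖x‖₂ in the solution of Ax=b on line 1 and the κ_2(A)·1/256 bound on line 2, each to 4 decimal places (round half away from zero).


0.0065
0.8492

largest singular value 7, smallest 35/1087
κ_2(A) = 7 / (35/1087) = 217.4000
bound on ‖Δx‖/‖x‖: κ·ε = 217.4000·1/256 = 0.8492
solve Ax = b  →  x = [67.0749 64.6700]
‖b‖₂ = 5.0000 and ‖x‖₂ = 93.1732
re-solving with b+δb shifts x by Δx of norm 0.6066
relative error = 0.0065
tightness: 0.0065 against a bound of 0.8492 (unrounded ratio ≈ 0.0077)


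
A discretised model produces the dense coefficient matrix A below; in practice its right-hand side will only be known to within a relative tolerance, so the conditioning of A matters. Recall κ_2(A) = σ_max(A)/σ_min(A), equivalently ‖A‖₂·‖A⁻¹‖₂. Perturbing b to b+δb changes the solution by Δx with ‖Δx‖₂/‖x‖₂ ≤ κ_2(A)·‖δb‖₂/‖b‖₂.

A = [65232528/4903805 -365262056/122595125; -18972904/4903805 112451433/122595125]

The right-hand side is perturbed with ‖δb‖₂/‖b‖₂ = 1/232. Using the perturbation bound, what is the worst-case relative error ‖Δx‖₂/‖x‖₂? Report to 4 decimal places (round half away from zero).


1.2888

M = AᵀA = [184610151818560/961892139121 -207683980306632/4809460695605; -207683980306632/4809460695605 233698710939361/24047303478025]. tr(M)=2884564251281/14305356025, det(M)=6505390336/14305356025
char-poly roots: 5041/25 and 1290496/572214241
κ = σ_max/σ_min = (71/5)/(1136/23921) = 299.0125
κ_2(A)·‖δb‖/‖b‖ = 1.2888


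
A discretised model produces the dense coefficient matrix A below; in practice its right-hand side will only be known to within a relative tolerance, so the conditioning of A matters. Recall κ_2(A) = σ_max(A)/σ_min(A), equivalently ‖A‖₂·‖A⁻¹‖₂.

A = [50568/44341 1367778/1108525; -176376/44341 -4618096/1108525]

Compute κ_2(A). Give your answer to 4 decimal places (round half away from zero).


229.3500

AᵀA = [33665616000/1966124281 35347483920/1966124281; 35347483920/1966124281 37116203716/1966124281]; tr = 84163876/2337841, det = 57600/2337841
eigenvalues of AᵀA: λ = (tr ± √(tr²−4·det))/2 = 36, 1600/2337841
κ = σ_max/σ_min = 6/(40/1529) = 229.3500


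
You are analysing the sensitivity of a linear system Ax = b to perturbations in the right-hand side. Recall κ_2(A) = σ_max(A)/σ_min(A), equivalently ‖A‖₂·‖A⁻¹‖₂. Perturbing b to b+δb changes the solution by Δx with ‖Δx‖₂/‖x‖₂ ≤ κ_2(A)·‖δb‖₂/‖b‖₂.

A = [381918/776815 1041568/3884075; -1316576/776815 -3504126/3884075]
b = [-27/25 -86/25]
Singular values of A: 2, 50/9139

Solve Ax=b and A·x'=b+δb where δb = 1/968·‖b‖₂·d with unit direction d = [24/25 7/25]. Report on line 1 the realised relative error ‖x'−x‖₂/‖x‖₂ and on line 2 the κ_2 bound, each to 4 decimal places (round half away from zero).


0.0019
0.3776

σ_max = 2, σ_min = 50/9139
κ_2(A) = 2 / (50/9139) = 365.5600
κ_2(A)·‖δb‖/‖b‖ = 0.3776
solve Ax = b  →  x = [173.3518 -321.8471]
‖b‖ = 3.6056, ‖x‖ = 365.5631
with δb = [0.0036 0.0010], A·Δx = δb → ‖Δx‖ = 0.6808
relative error = 0.0019
so the bound overstates the realised error by a factor of ≈ 202.7779 (computed from the unrounded values)


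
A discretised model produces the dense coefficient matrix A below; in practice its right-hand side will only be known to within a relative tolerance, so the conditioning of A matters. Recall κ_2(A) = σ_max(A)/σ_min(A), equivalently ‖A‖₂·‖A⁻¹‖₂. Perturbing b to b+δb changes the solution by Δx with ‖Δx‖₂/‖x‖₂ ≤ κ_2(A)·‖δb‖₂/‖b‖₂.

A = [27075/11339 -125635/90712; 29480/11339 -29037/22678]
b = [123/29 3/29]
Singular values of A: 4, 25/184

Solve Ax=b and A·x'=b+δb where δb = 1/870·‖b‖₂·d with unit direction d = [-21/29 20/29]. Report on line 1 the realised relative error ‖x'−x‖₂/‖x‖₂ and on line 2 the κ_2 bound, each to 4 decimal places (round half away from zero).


σ_max = 4, σ_min = 25/184
κ = σ_max/σ_min = 4/(25/184) = 29.4400
bound on ‖Δx‖/‖x‖: κ·ε = 29.4400·1/870 = 0.0338
solve Ax = b  →  x = [-9.7288 -19.8353]
2-norm of b is 4.2426; of x, 22.0927
δb = ε·‖b‖·d = [-0.0035 0.0034]; solving A·Δx = δb gives ‖Δx‖ = 0.0359
relative error = 0.0016
so the bound overstates the realised error by a factor of ≈ 20.8292 (computed from the unrounded values)

0.0016
0.0338


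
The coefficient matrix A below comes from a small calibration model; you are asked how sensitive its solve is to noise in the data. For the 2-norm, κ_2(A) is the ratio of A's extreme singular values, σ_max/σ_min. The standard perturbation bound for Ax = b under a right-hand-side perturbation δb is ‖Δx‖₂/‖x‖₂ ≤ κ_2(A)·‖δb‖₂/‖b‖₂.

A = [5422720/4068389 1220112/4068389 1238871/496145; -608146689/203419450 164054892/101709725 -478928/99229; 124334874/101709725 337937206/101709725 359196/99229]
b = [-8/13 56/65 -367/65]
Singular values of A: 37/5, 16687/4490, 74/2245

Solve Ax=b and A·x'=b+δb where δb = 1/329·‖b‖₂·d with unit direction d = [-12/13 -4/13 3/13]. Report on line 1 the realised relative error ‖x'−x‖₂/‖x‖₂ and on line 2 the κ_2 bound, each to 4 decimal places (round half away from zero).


0.0174
0.6824

from the listed singular values, σ₁ = 37/5, σ_n = 74/2245
κ = σ_max/σ_min = (37/5)/(74/2245) = 224.5000
perturbation bound = 224.5000·1/329 = 0.6824
solve Ax = b  →  x = [26.1039 4.7702 -14.7536]
2-norm of b is 5.7446; of x, 30.3617
δb = ε·‖b‖·d = [-0.0161 -0.0054 0.0040]; solving A·Δx = δb gives ‖Δx‖ = 0.5297
realised ‖Δx‖/‖x‖ = 0.0174
so the bound overstates the realised error by a factor of ≈ 39.1112 (computed from the unrounded values)


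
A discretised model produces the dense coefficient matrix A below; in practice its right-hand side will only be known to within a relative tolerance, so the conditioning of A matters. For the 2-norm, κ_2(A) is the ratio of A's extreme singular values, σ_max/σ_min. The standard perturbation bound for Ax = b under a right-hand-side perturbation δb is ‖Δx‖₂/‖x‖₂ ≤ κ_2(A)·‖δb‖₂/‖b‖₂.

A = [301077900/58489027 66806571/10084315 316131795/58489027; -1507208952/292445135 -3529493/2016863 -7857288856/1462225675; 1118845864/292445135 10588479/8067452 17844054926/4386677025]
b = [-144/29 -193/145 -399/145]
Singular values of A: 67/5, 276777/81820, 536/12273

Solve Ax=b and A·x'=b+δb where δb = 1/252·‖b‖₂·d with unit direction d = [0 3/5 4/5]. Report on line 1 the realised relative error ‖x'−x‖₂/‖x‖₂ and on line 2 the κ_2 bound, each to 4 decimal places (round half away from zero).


0.0077
1.2176

largest singular value 67/5, smallest 536/12273
κ = σ_max/σ_min = (67/5)/(536/12273) = 306.8250
κ_2(A)·‖δb‖/‖b‖ = 1.2176
solve Ax = b  →  x = [49.8488 -0.9230 -47.2624]
‖b‖₂ = 5.8310 and ‖x‖₂ = 68.6985
Δx = A⁻¹·δb where δb = 1/252·5.8310·d; ‖Δx‖ = 0.5298
relative error = 0.0077
tightness: 0.0077 against a bound of 1.2176 (unrounded ratio ≈ 0.0063)


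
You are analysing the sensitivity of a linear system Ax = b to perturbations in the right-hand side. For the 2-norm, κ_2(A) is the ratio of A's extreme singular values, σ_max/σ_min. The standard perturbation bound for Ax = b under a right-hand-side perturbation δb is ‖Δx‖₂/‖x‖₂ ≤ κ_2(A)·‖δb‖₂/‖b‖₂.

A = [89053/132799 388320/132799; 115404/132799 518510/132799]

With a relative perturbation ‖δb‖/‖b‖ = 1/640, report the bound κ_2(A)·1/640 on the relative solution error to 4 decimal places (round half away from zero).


0.5061

M = AᵀA = [21248520025/17635574401 94419189000/17635574401; 94419189000/17635574401 419645042500/17635574401]. tr(M)=262280525/10491121, det(M)=62500/10491121
eigenvalues of AᵀA: λ = (tr ± √(tr²−4·det))/2 = 25, 2500/10491121
σ_max=√25=5, σ_min=√(2500/10491121)=(50/3239) → κ = 323.9000
κ_2(A)·‖δb‖/‖b‖ = 0.5061


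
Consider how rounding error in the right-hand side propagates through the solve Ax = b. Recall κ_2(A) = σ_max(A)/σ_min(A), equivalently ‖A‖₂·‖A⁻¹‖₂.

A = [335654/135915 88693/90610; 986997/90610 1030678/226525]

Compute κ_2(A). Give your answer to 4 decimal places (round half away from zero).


255.0000

M = AᵀA = [1096742669/8791380 952016384/18315375; 952016384/18315375 2644764881/122102500]. tr(M)=476022833/3251250, det(M)=214358881/650250000
eigenvalues of AᵀA: λ = (tr ± √(tr²−4·det))/2 = 14641/100, 14641/6502500
σ_max=√(14641/100)=(121/10), σ_min=√(14641/6502500)=(121/2550) → κ = 255.0000


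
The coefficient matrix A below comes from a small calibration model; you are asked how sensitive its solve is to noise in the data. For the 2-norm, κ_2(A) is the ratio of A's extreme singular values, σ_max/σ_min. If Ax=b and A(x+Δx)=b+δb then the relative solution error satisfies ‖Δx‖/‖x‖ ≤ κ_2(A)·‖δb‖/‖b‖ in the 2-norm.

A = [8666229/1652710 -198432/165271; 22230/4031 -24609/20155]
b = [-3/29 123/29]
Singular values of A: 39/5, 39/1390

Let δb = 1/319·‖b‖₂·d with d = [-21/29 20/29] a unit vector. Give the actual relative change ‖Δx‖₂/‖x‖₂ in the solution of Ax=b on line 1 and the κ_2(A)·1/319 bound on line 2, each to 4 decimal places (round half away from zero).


σ_max = 39/5, σ_min = 39/1390
κ = σ_max/σ_min = (39/5)/(39/1390) = 278.0000
κ_2(A)·‖δb‖/‖b‖ = 0.8715
solve Ax = b  →  x = [23.8462 104.2308]
2-norm of b is 4.2426; of x, 106.9238
re-solving with b+δb shifts x by Δx of norm 0.4740
relative error = 0.0044
realised/bound (from unrounded values) ≈ 0.0051

0.0044
0.8715


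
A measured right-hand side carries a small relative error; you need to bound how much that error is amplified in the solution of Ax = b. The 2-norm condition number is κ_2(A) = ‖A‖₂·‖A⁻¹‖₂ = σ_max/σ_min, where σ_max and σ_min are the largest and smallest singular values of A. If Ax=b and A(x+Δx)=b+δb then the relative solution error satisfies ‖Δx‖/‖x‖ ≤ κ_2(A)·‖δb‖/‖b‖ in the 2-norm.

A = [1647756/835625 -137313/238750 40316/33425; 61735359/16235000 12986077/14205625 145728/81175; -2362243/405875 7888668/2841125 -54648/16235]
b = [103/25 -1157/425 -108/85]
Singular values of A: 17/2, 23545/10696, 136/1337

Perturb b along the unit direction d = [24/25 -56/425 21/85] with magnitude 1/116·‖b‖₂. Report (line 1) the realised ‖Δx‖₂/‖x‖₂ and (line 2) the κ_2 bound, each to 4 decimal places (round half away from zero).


0.0110
0.7204

largest singular value 17/2, smallest 136/1337
condition number: (17/2) ÷ (136/1337) = 83.5625
perturbation bound = 83.5625·1/116 = 0.7204
solve Ax = b  →  x = [-18.0469 3.8441 34.7526]
2-norm of b is 5.0990; of x, 39.3473
with δb = [0.0422 -0.0058 0.0109], A·Δx = δb → ‖Δx‖ = 0.4321
realised ‖Δx‖/‖x‖ = 0.0110
realised/bound (from unrounded values) ≈ 0.0152


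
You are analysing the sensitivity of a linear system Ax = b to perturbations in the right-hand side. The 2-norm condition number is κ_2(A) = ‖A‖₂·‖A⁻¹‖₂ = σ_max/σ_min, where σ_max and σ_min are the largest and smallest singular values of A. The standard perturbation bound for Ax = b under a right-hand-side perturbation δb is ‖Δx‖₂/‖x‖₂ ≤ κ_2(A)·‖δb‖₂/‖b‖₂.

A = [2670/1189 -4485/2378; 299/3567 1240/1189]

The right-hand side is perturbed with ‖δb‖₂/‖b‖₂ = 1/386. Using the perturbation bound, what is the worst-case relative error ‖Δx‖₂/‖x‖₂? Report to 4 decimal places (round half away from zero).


M = AᵀA = [38221/7569 -10465/2523; -10465/2523 15625/3364]. tr(M)=349/36, det(M)=25/4
eigenvalues of AᵀA: λ = (tr ± √(tr²−4·det))/2 = 9, 25/36
κ_2(A) = √(λ_max/λ_min) = √(9 / (25/36)) = 3.6000
perturbation bound = 3.6000·1/386 = 0.0093

0.0093


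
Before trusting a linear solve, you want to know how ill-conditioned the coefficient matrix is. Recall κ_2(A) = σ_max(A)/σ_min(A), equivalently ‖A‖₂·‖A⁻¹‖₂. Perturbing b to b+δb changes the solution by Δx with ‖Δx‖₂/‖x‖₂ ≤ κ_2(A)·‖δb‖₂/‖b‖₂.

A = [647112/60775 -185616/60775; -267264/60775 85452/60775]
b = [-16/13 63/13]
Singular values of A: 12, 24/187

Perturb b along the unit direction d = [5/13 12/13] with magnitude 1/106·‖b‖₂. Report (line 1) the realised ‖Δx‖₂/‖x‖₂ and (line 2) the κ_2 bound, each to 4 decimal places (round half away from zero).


0.0118
0.8821

largest singular value 12, smallest 24/187
κ = σ_max/σ_min = 12/(24/187) = 93.5000
worst-case relative error ≤ 93.5000 × 1/106 = 0.8821
solve Ax = b  →  x = [8.4867 29.9900]
‖b‖ = 5.0000, ‖x‖ = 31.1677
Δx = A⁻¹·δb where δb = 1/106·5.0000·d; ‖Δx‖ = 0.3675
relative error = 0.0118
realised/bound (from unrounded values) ≈ 0.0134


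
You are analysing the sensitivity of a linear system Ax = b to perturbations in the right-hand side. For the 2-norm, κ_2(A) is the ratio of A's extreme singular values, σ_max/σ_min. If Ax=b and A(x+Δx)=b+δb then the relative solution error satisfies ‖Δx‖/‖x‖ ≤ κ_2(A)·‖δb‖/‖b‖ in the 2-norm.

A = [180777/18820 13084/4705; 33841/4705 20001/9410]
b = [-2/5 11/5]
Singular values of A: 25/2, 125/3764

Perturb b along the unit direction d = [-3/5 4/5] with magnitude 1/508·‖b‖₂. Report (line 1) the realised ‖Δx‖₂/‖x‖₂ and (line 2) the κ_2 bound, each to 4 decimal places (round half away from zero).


largest singular value 25/2, smallest 125/3764
κ_2(A) = (25/2) / (125/3764) = 376.4000
bound on ‖Δx‖/‖x‖: κ·ε = 376.4000·1/508 = 0.7409
solve Ax = b  →  x = [-16.7859 57.8374]
‖b‖ = 2.2361, ‖x‖ = 60.2241
Δx = A⁻¹·δb where δb = 1/508·2.2361·d; ‖Δx‖ = 0.1325
relative error = 0.0022
realised/bound (from unrounded values) ≈ 0.0030

0.0022
0.7409


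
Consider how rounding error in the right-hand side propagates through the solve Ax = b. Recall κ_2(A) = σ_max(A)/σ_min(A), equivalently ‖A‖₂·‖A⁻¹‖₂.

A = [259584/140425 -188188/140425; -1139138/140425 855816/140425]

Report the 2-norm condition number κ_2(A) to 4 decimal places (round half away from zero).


AᵀA = [32481124/469225 -24360336/469225; -24360336/469225 18270928/469225]; tr = 50752052/469225, det = 1827904/11730625
eigenvalues of AᵀA: λ = (tr ± √(tr²−4·det))/2 = 2704/25, 676/469225
κ_2(A) = √(λ_max/λ_min) = √((2704/25) / (676/469225)) = 274.0000

274.0000


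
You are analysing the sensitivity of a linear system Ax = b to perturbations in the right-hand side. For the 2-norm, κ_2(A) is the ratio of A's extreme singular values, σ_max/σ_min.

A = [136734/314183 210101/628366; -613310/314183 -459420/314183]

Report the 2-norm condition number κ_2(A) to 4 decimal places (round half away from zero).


383.1500

AᵀA = [234887176/58721569 176163507/58721569; 176163507/58721569 528500521/234886276]; tr = 1468049225/234886276, det = 15625/58721569
λ_max, λ_min = (1468049225/234886276 ± √2155109805454100625/55171562653148176)/2 = 25/4, 2500/58721569
so κ_2 = √((25/4) / (2500/58721569)) = 383.1500


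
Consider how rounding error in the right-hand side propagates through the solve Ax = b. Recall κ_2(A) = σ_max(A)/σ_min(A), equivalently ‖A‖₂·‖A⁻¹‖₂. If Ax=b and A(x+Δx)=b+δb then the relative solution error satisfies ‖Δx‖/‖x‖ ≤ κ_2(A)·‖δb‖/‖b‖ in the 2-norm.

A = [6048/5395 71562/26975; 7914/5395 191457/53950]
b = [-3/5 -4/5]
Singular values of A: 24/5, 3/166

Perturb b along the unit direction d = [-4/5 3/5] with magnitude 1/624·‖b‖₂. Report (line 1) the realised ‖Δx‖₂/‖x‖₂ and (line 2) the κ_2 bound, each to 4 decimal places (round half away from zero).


σ_max = 24/5, σ_min = 3/166
κ = σ_max/σ_min = (24/5)/(3/166) = 265.6000
perturbation bound = 265.6000·1/624 = 0.4256
solve Ax = b  →  x = [-0.0801 -0.1923]
‖b‖ = 1.0000, ‖x‖ = 0.2083
δb = ε·‖b‖·d = [-0.0013 0.0010]; solving A·Δx = δb gives ‖Δx‖ = 0.0887
relative error = 0.4256
realised/bound = 1 exactly: the bound is attained for this b and d

0.4256
0.4256


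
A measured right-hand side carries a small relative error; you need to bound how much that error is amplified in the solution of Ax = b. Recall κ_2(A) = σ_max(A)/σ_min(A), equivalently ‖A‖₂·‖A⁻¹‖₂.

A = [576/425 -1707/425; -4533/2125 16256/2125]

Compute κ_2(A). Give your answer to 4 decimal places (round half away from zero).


45.0000

form AᵀA = [99801/15625 -340032/15625; -340032/15625 1166449/15625] with trace 2026/25 and determinant 81/25
λ_max, λ_min = (2026/25 ± √4096576/625)/2 = 81, 1/25
so κ_2 = √(81 / (1/25)) = 45.0000


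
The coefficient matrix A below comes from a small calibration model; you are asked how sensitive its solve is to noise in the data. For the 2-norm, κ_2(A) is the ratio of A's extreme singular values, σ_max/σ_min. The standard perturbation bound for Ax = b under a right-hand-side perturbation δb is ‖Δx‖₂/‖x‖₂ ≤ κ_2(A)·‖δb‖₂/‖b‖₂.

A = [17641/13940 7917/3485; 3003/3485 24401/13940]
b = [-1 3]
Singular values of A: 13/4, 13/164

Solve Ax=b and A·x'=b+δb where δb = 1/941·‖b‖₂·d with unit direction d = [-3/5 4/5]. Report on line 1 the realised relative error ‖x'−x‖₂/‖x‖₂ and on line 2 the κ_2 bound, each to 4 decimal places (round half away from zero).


largest singular value 13/4, smallest 13/164
κ = σ_max/σ_min = (13/4)/(13/164) = 41.0000
worst-case relative error ≤ 41.0000 × 1/941 = 0.0436
solve Ax = b  →  x = [-33.2489 18.0814]
‖b‖ = 3.1623, ‖x‖ = 37.8474
Δx = A⁻¹·δb where δb = 1/941·3.1623·d; ‖Δx‖ = 0.0424
dividing the unrounded norms, ‖Δx‖/‖x‖ = 0.0011
so the bound overstates the realised error by a factor of ≈ 38.8973 (computed from the unrounded values)

0.0011
0.0436


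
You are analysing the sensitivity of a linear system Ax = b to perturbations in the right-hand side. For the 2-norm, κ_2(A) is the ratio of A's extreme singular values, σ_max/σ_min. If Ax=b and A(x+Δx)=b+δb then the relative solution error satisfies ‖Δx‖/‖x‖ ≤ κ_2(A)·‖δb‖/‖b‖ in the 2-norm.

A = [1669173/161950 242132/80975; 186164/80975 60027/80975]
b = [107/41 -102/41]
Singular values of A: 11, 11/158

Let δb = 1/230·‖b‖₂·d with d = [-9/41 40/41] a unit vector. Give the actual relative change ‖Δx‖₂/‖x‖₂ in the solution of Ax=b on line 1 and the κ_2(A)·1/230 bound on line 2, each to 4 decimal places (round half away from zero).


0.0052
0.6870

from the listed singular values, σ₁ = 11, σ_n = 11/158
condition number: 11 ÷ (11/158) = 158.0000
bound on ‖Δx‖/‖x‖: κ·ε = 158.0000·1/230 = 0.6870
solve Ax = b  →  x = [12.2400 -41.3164]
‖b‖₂ = 3.6056 and ‖x‖₂ = 43.0913
Δx = A⁻¹·δb where δb = 1/230·3.6056·d; ‖Δx‖ = 0.2252
dividing the unrounded norms, ‖Δx‖/‖x‖ = 0.0052
tightness: 0.0052 against a bound of 0.6870 (unrounded ratio ≈ 0.0076)


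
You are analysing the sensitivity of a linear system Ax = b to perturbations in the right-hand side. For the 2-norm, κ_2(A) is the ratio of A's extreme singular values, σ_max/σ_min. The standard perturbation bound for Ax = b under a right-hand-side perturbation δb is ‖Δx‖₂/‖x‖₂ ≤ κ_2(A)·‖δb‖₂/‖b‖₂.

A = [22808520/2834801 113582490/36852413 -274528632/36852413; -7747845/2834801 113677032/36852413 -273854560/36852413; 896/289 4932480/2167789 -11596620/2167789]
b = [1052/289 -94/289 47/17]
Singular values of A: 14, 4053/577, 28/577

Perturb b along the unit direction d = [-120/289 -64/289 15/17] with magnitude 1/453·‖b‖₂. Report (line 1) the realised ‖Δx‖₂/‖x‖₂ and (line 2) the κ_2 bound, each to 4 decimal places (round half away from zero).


largest singular value 14, smallest 28/577
condition number: 14 ÷ (28/577) = 288.5000
κ_2(A)·‖δb‖/‖b‖ = 0.6369
solve Ax = b  →  x = [0.3857 19.0674 7.8168]
‖b‖₂ = 4.5826 and ‖x‖₂ = 20.6111
with δb = [-0.0042 -0.0022 0.0089], A·Δx = δb → ‖Δx‖ = 0.2085
dividing the unrounded norms, ‖Δx‖/‖x‖ = 0.0101
tightness: 0.0101 against a bound of 0.6369 (unrounded ratio ≈ 0.0159)

0.0101
0.6369


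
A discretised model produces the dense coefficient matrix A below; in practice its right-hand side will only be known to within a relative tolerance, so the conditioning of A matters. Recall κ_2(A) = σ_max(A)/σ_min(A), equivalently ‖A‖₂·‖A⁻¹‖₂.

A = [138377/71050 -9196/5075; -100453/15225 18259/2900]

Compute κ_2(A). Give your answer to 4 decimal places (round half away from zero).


AᵀA = [3440210509/72692676 -156015175/3461556; -156015175/3461556 28302761/659344]; tr = 31203757/345744, det = 130321/1382976
char-poly roots: 361/4 and 361/345744
κ = σ_max/σ_min = (19/2)/(19/588) = 294.0000

294.0000


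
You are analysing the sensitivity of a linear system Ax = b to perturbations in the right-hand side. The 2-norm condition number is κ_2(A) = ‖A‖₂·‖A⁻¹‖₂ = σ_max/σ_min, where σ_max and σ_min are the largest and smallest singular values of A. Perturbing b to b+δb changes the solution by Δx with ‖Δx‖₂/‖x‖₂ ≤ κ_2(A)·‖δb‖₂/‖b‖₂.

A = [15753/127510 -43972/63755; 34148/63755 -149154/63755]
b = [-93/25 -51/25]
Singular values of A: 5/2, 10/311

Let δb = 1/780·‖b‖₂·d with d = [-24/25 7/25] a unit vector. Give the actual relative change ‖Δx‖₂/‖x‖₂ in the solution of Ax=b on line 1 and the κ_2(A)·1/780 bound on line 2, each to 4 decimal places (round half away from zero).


from the listed singular values, σ₁ = 5/2, σ_n = 10/311
κ = σ_max/σ_min = (5/2)/(10/311) = 77.7500
bound on ‖Δx‖/‖x‖: κ·ε = 77.7500·1/780 = 0.0997
solve Ax = b  →  x = [90.7610 21.6512]
‖b‖₂ = 4.2426 and ‖x‖₂ = 93.3077
Δx = A⁻¹·δb where δb = 1/780·4.2426·d; ‖Δx‖ = 0.1692
dividing the unrounded norms, ‖Δx‖/‖x‖ = 0.0018
so the bound overstates the realised error by a factor of ≈ 54.9821 (computed from the unrounded values)

0.0018
0.0997


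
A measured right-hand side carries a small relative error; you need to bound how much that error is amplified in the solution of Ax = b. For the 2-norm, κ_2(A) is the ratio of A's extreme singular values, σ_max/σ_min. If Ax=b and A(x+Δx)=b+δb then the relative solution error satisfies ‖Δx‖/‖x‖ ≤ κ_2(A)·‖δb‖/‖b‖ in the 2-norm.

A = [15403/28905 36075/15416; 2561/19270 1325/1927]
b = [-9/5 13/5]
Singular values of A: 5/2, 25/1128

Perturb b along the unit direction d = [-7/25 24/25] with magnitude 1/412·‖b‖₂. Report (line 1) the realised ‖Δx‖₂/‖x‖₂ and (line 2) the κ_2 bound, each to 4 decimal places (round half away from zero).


0.0026
0.2738

σ_max = 5/2, σ_min = 25/1128
condition number: (5/2) ÷ (25/1128) = 112.8000
κ_2(A)·‖δb‖/‖b‖ = 0.2738
solve Ax = b  →  x = [-132.1463 29.3229]
2-norm of b is 3.1623; of x, 135.3606
with δb = [-0.0021 0.0074], A·Δx = δb → ‖Δx‖ = 0.3463
realised ‖Δx‖/‖x‖ = 0.0026
realised/bound (from unrounded values) ≈ 0.0093


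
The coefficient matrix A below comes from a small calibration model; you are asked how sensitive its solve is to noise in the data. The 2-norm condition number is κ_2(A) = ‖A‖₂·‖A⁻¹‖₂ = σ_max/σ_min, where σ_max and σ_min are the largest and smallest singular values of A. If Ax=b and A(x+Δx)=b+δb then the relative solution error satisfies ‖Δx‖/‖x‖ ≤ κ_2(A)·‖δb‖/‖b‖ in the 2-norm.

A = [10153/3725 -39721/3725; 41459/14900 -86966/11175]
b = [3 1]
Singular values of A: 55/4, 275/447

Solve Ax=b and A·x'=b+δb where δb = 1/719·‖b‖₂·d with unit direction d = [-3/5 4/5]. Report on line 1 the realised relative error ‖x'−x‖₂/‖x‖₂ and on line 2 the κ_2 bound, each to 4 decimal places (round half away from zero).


σ_max = 55/4, σ_min = 275/447
κ_2(A) = (55/4) / (275/447) = 22.3500
κ_2(A)·‖δb‖/‖b‖ = 0.0311
solve Ax = b  →  x = [-1.4993 -0.6646]
2-norm of b is 3.1623; of x, 1.6400
re-solving with b+δb shifts x by Δx of norm 0.0071
realised ‖Δx‖/‖x‖ = 0.0044
realised/bound (from unrounded values) ≈ 0.1402

0.0044
0.0311


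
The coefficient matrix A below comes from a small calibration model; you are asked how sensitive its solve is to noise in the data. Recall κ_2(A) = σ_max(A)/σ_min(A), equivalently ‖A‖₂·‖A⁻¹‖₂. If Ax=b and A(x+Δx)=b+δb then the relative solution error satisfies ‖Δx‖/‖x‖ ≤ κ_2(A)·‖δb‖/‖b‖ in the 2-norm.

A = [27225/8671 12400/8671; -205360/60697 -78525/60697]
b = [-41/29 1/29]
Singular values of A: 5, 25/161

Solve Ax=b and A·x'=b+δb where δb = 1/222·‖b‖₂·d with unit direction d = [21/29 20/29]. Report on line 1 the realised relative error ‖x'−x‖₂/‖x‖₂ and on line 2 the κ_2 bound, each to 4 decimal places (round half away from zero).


0.0064
0.1450

σ_max = 5, σ_min = 25/161
κ_2(A) = 5 / (25/161) = 32.2000
bound on ‖Δx‖/‖x‖: κ·ε = 32.2000·1/222 = 0.1450
solve Ax = b  →  x = [2.2923 -6.0215]
‖b‖ = 1.4142, ‖x‖ = 6.4431
δb = ε·‖b‖·d = [0.0046 0.0044]; solving A·Δx = δb gives ‖Δx‖ = 0.0410
dividing the unrounded norms, ‖Δx‖/‖x‖ = 0.0064
so the bound overstates the realised error by a factor of ≈ 22.7798 (computed from the unrounded values)


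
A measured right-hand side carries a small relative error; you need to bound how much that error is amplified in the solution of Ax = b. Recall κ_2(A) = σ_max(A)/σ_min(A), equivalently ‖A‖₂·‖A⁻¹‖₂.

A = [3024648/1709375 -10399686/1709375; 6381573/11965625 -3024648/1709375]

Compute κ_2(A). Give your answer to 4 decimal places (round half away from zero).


382.9000

form AᵀA = [782401207401/229081890625 -383183581176/32725984375; -383183581176/32725984375 187683143076/4675140625] with trace 15966200349/366531025 and determinant 4743684/366531025
solving λ² − 15966200349/366531025·λ + 4743684/366531025 = 0 gives λ = 1089/25, 4356/14661241
κ = σ_max/σ_min = (33/5)/(66/3829) = 382.9000


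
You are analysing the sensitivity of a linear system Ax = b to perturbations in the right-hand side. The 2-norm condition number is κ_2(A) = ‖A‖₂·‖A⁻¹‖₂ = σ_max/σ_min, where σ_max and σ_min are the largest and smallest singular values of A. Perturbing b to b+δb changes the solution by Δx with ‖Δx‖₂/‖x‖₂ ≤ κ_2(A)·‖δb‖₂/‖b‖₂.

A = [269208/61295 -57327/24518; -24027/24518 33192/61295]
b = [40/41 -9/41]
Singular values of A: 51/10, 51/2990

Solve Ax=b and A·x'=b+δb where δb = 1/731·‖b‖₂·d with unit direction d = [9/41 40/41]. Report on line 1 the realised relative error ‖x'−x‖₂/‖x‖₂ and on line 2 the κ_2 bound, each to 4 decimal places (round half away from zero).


0.4090
0.4090

σ_max = 51/10, σ_min = 51/2990
condition number: (51/10) ÷ (51/2990) = 299.0000
perturbation bound = 299.0000·1/731 = 0.4090
solve Ax = b  →  x = [0.1730 -0.0923]
‖b‖ = 1.0000, ‖x‖ = 0.1961
re-solving with b+δb shifts x by Δx of norm 0.0802
dividing the unrounded norms, ‖Δx‖/‖x‖ = 0.4090
realised/bound = 1 exactly: the bound is attained for this b and d


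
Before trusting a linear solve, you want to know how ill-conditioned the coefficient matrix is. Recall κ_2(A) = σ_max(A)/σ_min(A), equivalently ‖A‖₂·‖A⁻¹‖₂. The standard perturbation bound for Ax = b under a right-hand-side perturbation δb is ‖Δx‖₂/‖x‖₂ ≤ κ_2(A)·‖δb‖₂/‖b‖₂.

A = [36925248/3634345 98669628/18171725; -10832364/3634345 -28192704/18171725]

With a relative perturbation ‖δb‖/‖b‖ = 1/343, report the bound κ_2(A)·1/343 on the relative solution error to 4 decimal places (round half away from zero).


0.9972

form AᵀA = [59232561987600/528338543161 31590352926720/528338543161; 31590352926720/528338543161 16848838477584/528338543161] with trace 263257441056/1828161049 and determinant 324000000/1828161049
char-poly roots: 144 and 2250000/1828161049
κ_2(A) = √(λ_max/λ_min) = √(144 / (2250000/1828161049)) = 342.0560
κ_2(A)·‖δb‖/‖b‖ = 0.9972


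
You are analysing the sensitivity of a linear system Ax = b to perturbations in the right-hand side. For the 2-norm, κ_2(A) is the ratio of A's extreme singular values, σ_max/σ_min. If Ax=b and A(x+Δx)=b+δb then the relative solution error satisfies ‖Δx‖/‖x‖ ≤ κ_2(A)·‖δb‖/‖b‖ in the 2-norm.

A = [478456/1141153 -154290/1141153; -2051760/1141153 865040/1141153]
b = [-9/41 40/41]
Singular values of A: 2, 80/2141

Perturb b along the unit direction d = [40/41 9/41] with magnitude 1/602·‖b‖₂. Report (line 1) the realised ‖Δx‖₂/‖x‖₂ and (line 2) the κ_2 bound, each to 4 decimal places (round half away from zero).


0.0889
0.0889

σ_max = 2, σ_min = 80/2141
condition number: 2 ÷ (80/2141) = 53.5250
worst-case relative error ≤ 53.5250 × 1/602 = 0.0889
solve Ax = b  →  x = [-0.4615 0.1923]
‖b‖ = 1.0000, ‖x‖ = 0.5000
Δx = A⁻¹·δb where δb = 1/602·1.0000·d; ‖Δx‖ = 0.0445
relative error = 0.0889
realised/bound = 1 exactly: the bound is attained for this b and d


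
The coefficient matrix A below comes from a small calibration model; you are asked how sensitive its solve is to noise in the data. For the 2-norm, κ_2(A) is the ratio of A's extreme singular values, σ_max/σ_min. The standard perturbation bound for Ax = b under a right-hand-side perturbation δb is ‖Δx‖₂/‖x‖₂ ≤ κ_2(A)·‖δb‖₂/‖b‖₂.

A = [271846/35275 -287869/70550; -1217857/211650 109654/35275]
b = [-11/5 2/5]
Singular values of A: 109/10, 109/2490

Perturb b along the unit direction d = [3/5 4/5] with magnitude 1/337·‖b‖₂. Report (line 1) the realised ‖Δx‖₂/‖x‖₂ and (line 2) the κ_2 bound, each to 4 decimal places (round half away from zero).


0.0066
0.7389

largest singular value 109/10, smallest 109/2490
condition number: (109/10) ÷ (109/2490) = 249.0000
worst-case relative error ≤ 249.0000 × 1/337 = 0.7389
solve Ax = b  →  x = [-10.9120 -20.0702]
‖b‖ = 2.2361, ‖x‖ = 22.8448
δb = ε·‖b‖·d = [0.0040 0.0053]; solving A·Δx = δb gives ‖Δx‖ = 0.1516
dividing the unrounded norms, ‖Δx‖/‖x‖ = 0.0066
realised/bound (from unrounded values) ≈ 0.0090


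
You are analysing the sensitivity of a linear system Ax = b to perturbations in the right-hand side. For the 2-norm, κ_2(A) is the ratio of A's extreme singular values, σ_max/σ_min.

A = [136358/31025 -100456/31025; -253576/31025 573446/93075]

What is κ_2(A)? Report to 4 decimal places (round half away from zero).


219.0000

AᵀA = [57366292/666125 -129069952/1998375; -129069952/1998375 290424212/5995125]; tr = 161344168/1199025, det = 11316496/29975625
solving λ² − 161344168/1199025·λ + 11316496/29975625 = 0 gives λ = 3364/25, 3364/1199025
σ_max=√(3364/25)=(58/5), σ_min=√(3364/1199025)=(58/1095) → κ = 219.0000


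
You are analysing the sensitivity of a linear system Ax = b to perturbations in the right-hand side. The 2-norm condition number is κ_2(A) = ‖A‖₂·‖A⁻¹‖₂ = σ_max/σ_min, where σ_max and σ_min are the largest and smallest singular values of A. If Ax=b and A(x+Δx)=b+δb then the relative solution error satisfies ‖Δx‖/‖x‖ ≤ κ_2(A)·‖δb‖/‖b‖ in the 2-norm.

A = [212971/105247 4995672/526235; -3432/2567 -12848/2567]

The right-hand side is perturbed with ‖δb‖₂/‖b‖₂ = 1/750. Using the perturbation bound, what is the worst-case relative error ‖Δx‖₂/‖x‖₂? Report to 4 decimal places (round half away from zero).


0.0629

M = AᵀA = [225455065/38328481 4963827528/191642405; 4963827528/191642405 110359349056/958212025]. tr(M)=69004001/570025, det(M)=3748096/570025
eigenvalues of AᵀA: λ = (tr ± √(tr²−4·det))/2 = 121, 30976/570025
so κ_2 = √(121 / (30976/570025)) = 47.1875
bound on ‖Δx‖/‖x‖: κ·ε = 47.1875·1/750 = 0.0629


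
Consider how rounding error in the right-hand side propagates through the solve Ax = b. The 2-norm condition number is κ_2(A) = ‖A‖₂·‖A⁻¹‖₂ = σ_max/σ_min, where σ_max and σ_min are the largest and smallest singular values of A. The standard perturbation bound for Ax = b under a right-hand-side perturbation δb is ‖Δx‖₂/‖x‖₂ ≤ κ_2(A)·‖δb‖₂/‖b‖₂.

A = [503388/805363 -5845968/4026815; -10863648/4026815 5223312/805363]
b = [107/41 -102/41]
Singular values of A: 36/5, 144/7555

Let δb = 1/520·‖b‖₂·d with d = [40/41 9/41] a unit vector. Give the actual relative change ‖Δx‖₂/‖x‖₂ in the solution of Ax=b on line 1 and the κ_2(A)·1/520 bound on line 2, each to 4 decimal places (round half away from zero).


largest singular value 36/5, smallest 144/7555
κ_2(A) = (36/5) / (144/7555) = 377.7500
worst-case relative error ≤ 377.7500 × 1/520 = 0.7264
solve Ax = b  →  x = [97.0192 39.9733]
2-norm of b is 3.6056; of x, 104.9314
Δx = A⁻¹·δb where δb = 1/520·3.6056·d; ‖Δx‖ = 0.3638
dividing the unrounded norms, ‖Δx‖/‖x‖ = 0.0035
tightness: 0.0035 against a bound of 0.7264 (unrounded ratio ≈ 0.0048)

0.0035
0.7264


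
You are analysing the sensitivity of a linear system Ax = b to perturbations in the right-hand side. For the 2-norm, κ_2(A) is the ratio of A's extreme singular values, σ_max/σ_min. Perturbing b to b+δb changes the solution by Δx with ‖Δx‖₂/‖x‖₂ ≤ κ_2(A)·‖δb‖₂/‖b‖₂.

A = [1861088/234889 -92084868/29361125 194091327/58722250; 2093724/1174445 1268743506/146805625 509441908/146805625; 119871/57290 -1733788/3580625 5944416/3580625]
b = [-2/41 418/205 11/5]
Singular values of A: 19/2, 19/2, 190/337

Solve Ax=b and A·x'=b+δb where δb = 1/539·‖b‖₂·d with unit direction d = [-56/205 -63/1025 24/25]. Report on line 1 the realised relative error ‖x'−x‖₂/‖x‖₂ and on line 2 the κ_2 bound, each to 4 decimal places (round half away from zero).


largest singular value 19/2, smallest 190/337
condition number: (19/2) ÷ (190/337) = 16.8500
κ_2(A)·‖δb‖/‖b‖ = 0.0313
solve Ax = b  →  x = [-1.5765 -0.6882 3.1113]
2-norm of b is 3.0000; of x, 3.5552
re-solving with b+δb shifts x by Δx of norm 0.0099
realised ‖Δx‖/‖x‖ = 0.0028
realised/bound (from unrounded values) ≈ 0.0888

0.0028
0.0313


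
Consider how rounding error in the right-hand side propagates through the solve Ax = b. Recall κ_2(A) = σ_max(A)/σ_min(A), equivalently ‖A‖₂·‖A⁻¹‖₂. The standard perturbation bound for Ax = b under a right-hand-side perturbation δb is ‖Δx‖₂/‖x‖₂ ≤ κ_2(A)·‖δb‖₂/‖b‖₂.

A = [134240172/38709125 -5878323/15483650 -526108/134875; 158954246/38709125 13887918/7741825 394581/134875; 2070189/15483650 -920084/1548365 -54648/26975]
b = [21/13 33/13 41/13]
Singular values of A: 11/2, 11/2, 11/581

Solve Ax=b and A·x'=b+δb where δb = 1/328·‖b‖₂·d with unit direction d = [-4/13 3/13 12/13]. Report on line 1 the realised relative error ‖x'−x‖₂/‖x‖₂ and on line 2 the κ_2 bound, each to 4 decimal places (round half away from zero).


from the listed singular values, σ₁ = 11/2, σ_n = 11/581
κ = σ_max/σ_min = (11/2)/(11/581) = 290.5000
bound on ‖Δx‖/‖x‖: κ·ε = 290.5000·1/328 = 0.8857
solve Ax = b  →  x = [33.9347 -148.3361 44.1927]
‖b‖₂ = 4.3589 and ‖x‖₂ = 158.4556
with δb = [-0.0041 0.0031 0.0123], A·Δx = δb → ‖Δx‖ = 0.7019
realised ‖Δx‖/‖x‖ = 0.0044
realised/bound (from unrounded values) ≈ 0.0050

0.0044
0.8857
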